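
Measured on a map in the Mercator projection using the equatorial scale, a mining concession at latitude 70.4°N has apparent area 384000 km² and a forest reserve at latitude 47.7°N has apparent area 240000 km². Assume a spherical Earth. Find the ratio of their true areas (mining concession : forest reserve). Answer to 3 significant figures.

0.397

Mercator's areal exaggeration is sec²φ; hence true area = (apparent area) · cos²φ.
True area of mining concession: 384000 × cos²(70.4°) = 384000 × 0.1125 = 43210 km².
True area of forest reserve: 240000 × cos²(47.7°) = 240000 × 0.4529 = 108700 km².
Ratio = 43210 / 108700 ≈ 0.397.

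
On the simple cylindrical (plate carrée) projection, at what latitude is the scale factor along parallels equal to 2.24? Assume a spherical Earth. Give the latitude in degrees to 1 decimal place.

63.5°

Plate carrée: h = 1, k = sec φ along parallels.
sec φ = 2.24  ⇒  cos φ = 0.4464  ⇒  φ ≈ 63.5°.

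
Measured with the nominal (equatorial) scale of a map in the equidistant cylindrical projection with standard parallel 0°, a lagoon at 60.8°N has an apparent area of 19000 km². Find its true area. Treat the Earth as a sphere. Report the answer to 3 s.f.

In the plate carrée (x = Rλ, y = Rφ), meridians are true-scale (h = 1) and parallels are stretched by k = sec φ.
Areal scale = h·k = 1 × sec φ; at 60.8°, h = 1.000, k = 2.050, so h·k = 2.050.
True area = apparent / (areal scale) = 19000 / 2.050 ≈ 9270 km².

9270 km²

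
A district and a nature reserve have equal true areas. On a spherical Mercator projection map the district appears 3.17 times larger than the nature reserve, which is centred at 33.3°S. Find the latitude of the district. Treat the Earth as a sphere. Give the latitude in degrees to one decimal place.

Mercator areal scale is sec²φ, so apparent-area ratio = sec²φ₁ / sec²φ₂ = cos²φ₂ / cos²φ₁.
cos²φ₂ / cos²φ₁ = 3.17  ⇒  cos φ₁ = cos 33.3° / √3.17 = 0.8358/1.780 = 0.4694.
φ₁ = arccos(0.4694) ≈ 62.0°.

62.0°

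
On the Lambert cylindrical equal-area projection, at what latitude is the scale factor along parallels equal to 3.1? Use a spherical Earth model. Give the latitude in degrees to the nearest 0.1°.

The Lambert cylindrical equal-area projection is the cylindrical equal-area projection with its standard parallel at the equator (φ₀ = 0). A cylindrical equal-area projection with standard parallel φ₀ has meridian scale h = cos φ / cos φ₀ and parallel scale k = cos φ₀ / cos φ (so areas are preserved, h·k = 1).
k = cos φ₀ / cos φ = 3.1  ⇒  cos φ = cos 0° / 3.1 = 0.3226.
φ = arccos(0.3226) ≈ 71.2°.

71.2°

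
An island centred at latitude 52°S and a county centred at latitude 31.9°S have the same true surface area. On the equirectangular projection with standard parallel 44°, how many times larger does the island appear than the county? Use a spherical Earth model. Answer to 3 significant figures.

In the equirectangular projection with standard parallel φ₀ = 44° (x = Rλ cos φ₀, y = Rφ), meridians are true-scale (h = 1) and the parallel scale is k = cos φ₀ / cos φ.
Areal scale at 52°: h·k = 1.000 × 1.168 = 1.168.
Areal scale at 31.9°: h·k = 1.000 × 0.8473 = 0.8473.
Ratio = 1.168/0.8473 ≈ 1.38.

1.38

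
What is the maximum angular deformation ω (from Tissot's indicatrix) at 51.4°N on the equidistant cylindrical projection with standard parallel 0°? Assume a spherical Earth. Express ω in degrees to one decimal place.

Plate carrée maps x = Rλ, y = Rφ. The meridian scale is h = 1 and the parallel scale is k = 1/cos φ = sec φ.
At 51.4°: h = 1.000, k = 1.603; principal scales a = 1.603, b = 1.000.
sin(ω/2) = (a − b)/(a + b) = 0.6029/2.603 = 0.2316, so ω = 2 arcsin(0.2316) ≈ 26.8°.

26.8°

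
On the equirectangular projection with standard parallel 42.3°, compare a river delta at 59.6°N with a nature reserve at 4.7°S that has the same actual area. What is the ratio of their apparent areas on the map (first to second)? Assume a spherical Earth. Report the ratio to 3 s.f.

In the equirectangular projection with standard parallel φ₀ = 42.3° (x = Rλ cos φ₀, y = Rφ), meridians are true-scale (h = 1) and the parallel scale is k = cos φ₀ / cos φ.
Areal scale at 59.6°: h·k = 1.000 × 1.462 = 1.462.
Areal scale at 4.7°: h·k = 1.000 × 0.7421 = 0.7421.
Ratio = 1.462/0.7421 ≈ 1.97.

1.97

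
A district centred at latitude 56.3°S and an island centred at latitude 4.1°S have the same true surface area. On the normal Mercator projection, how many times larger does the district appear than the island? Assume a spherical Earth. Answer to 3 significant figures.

3.23

Mercator areal scale is sec²φ.
At 56.3°: sec²(56.3°) = 1/0.5548² = 3.248.
At 4.1°: sec²(4.1°) = 1/0.9974² = 1.005.
Ratio = 3.248/1.005 = cos²(4.1°)/cos²(56.3°) ≈ 3.23.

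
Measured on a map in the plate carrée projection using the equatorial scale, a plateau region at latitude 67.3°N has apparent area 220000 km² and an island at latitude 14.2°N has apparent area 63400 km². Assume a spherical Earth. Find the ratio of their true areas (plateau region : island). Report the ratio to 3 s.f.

On the plate carrée, areal scale = h·k = 1 × sec φ, so true area = apparent × cos φ.
True area of plateau region: 220000 × cos(67.3°) = 220000 × 0.3859 = 84900 km².
True area of island: 63400 × cos(14.2°) = 63400 × 0.9694 = 61460 km².
Ratio = 84900 / 61460 ≈ 1.38.

1.38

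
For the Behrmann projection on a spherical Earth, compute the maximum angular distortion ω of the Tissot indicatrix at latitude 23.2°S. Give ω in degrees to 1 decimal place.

The Behrmann projection is cylindrical equal-area with φ₀ = 30°. For cylindrical equal-area with standard parallel φ₀, h = cos φ / cos φ₀ and k = cos φ₀ / cos φ, so h·k = 1.
At 23.2°: h = 1.061, k = 0.9422; principal scales a = 1.061, b = 0.9422.
sin(ω/2) = (a − b)/(a + b) = 0.1191/2.004 = 0.05945, so ω = 2 arcsin(0.05945) ≈ 6.8°.

6.8°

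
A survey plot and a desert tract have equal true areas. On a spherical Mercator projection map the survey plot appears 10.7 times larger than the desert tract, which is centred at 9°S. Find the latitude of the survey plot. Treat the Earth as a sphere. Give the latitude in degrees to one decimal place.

72.4°

For equal true areas on Mercator, apparent areas scale as sec²φ, so the ratio is cos²φ₂ / cos²φ₁.
cos²φ₂ / cos²φ₁ = 10.7  ⇒  cos φ₁ = cos 9° / √10.7 = 0.9877/3.271 = 0.3019.
φ₁ = arccos(0.3019) ≈ 72.4°.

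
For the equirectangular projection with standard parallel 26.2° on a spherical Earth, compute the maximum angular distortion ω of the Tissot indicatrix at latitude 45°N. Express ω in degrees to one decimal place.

In the equirectangular projection with standard parallel φ₀ = 26.2° (x = Rλ cos φ₀, y = Rφ), meridians are true-scale (h = 1) and the parallel scale is k = cos φ₀ / cos φ.
At 45°: h = 1.000, k = 1.269; principal scales a = 1.269, b = 1.000.
sin(ω/2) = (a − b)/(a + b) = 0.2689/2.269 = 0.1185, so ω = 2 arcsin(0.1185) ≈ 13.6°.

13.6°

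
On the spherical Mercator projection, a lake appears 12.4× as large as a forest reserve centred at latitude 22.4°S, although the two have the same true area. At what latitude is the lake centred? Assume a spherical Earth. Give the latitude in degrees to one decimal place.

Mercator areal scale is sec²φ, so apparent-area ratio = sec²φ₁ / sec²φ₂ = cos²φ₂ / cos²φ₁.
cos²φ₂ / cos²φ₁ = 12.4  ⇒  cos φ₁ = cos 22.4° / √12.4 = 0.9245/3.521 = 0.2626.
φ₁ = arccos(0.2626) ≈ 74.8°.

74.8°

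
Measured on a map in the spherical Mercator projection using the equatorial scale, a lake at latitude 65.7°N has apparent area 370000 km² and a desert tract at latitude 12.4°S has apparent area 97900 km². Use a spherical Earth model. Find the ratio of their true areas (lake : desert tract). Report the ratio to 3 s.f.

Since Mercator area scale is 1/cos²φ, the true area equals the apparent area multiplied by cos²φ.
True area of lake: 370000 × cos²(65.7°) = 370000 × 0.1693 = 62660 km².
True area of desert tract: 97900 × cos²(12.4°) = 97900 × 0.9539 = 93390 km².
Ratio = 62660 / 93390 ≈ 0.671.

0.671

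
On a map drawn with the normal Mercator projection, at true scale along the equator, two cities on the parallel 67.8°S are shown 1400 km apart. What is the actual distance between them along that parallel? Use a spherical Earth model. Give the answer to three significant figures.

The Mercator projection is conformal; its linear scale factor is the same in every direction and equals sec φ = 1/cos φ.
Along the parallel at 67.8°, map distances are exaggerated by k = sec 67.8° = 2.647.
True distance = 1400 / 2.647 = 1400 × cos 67.8° ≈ 529 km.

529 km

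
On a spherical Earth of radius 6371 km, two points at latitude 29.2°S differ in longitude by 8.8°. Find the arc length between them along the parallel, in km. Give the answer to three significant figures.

Arc length along a parallel = R cos φ · Δλ (with Δλ in radians).
= 6371 × cos 29.2° × (8.8° × π/180) = 6371 × 0.8729 × 0.1536 ≈ 854 km.

854 km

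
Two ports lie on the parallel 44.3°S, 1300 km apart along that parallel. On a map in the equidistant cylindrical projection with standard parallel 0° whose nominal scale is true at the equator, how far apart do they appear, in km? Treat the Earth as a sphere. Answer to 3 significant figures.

1820 km

For the equirectangular projection with φ₀ = 0 (plate carrée), h = 1 along meridians and k = sec φ along parallels.
Along the parallel, k = sec 44.3° = 1/0.7157 = 1.397.
Map distance = 1300 × 1.397 ≈ 1820 km.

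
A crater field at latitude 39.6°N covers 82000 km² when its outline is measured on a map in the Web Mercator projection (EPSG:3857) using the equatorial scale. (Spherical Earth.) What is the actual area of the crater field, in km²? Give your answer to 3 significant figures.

48700 km²

Mercator is conformal, so the point scale is isotropic: h = k = sec φ = 1/cos φ.
Areal scale = k² = sec²φ = 1/cos²(39.6°) = 1/0.7705² = 1.684.
True area = apparent / (areal scale) = 82000 / 1.684 ≈ 48700 km².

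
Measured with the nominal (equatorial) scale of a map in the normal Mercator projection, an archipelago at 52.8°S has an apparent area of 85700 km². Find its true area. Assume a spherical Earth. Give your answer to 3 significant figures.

31300 km²

Mercator is conformal, so the point scale is isotropic: h = k = sec φ = 1/cos φ.
Areal scale = k² = sec²φ = 1/cos²(52.8°) = 1/0.6046² = 2.736.
True area = apparent / (areal scale) = 85700 / 2.736 ≈ 31300 km².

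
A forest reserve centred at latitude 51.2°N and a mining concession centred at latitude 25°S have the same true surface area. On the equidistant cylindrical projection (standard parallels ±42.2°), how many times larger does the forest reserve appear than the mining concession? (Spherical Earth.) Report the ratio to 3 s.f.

The equidistant cylindrical projection with φ₀ = 42.2° has h = 1 (meridians true) and k = cos φ₀ / cos φ along parallels.
Areal scale at 51.2°: h·k = 1.000 × 1.182 = 1.182.
Areal scale at 25°: h·k = 1.000 × 0.8174 = 0.8174.
Ratio = 1.182/0.8174 ≈ 1.45.

1.45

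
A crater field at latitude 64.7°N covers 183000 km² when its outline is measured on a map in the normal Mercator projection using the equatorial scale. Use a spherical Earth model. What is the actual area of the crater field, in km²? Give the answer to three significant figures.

33400 km²

Mercator is conformal, so the point scale is isotropic: h = k = sec φ = 1/cos φ.
Areal scale = k² = sec²φ = 1/cos²(64.7°) = 1/0.4274² = 5.475.
True area = apparent / (areal scale) = 183000 / 5.475 ≈ 33400 km².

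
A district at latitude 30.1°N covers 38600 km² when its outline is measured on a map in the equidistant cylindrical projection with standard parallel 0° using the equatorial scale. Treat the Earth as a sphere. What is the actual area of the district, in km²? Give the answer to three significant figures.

In the plate carrée (x = Rλ, y = Rφ), meridians are true-scale (h = 1) and parallels are stretched by k = sec φ.
Areal scale = h·k = 1 × sec φ; at 30.1°, h = 1.000, k = 1.156, so h·k = 1.156.
True area = apparent / (areal scale) = 38600 / 1.156 ≈ 33400 km².

33400 km²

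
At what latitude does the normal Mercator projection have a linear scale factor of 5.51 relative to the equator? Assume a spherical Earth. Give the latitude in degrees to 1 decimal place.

Mercator scale is k = sec φ = 1/cos φ.
1/cos φ = 5.51  ⇒  cos φ = 0.1815  ⇒  φ = arccos(0.1815) ≈ 79.5°.

79.5°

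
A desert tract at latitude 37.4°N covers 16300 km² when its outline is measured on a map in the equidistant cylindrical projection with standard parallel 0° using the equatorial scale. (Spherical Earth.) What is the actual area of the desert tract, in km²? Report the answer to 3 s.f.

Plate carrée maps x = Rλ, y = Rφ. The meridian scale is h = 1 and the parallel scale is k = 1/cos φ = sec φ.
Areal scale = h·k = 1 × sec φ; at 37.4°, h = 1.000, k = 1.259, so h·k = 1.259.
True area = apparent / (areal scale) = 16300 / 1.259 ≈ 12900 km².

12900 km²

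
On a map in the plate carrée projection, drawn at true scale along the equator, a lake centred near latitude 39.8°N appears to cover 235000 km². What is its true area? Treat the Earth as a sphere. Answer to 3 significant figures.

For the equirectangular projection with φ₀ = 0 (plate carrée), h = 1 along meridians and k = sec φ along parallels.
Areal scale = h·k = 1 × sec φ; at 39.8°, h = 1.000, k = 1.302, so h·k = 1.302.
True area = apparent / (areal scale) = 235000 / 1.302 ≈ 181000 km².

181000 km²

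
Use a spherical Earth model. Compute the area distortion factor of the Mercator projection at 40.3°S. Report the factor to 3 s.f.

Mercator is conformal, so the point scale is isotropic: h = k = sec φ = 1/cos φ.
Areal scale = k² = sec²φ = 1/cos²(40.3°) = 1/0.7627² = 1.719.

1.72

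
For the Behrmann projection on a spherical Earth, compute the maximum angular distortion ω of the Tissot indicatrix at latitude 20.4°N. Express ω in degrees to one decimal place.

The Behrmann projection is cylindrical equal-area with φ₀ = 30°. A cylindrical equal-area projection with standard parallel φ₀ has meridian scale h = cos φ / cos φ₀ and parallel scale k = cos φ₀ / cos φ (so areas are preserved, h·k = 1).
At 20.4°: h = 1.082, k = 0.9240; principal scales a = 1.082, b = 0.9240.
sin(ω/2) = (a − b)/(a + b) = 0.1583/2.006 = 0.07891, so ω = 2 arcsin(0.07891) ≈ 9.1°.

9.1°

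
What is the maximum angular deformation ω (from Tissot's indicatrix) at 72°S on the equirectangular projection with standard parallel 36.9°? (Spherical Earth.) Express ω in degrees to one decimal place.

52.5°

In the equirectangular projection with standard parallel φ₀ = 36.9° (x = Rλ cos φ₀, y = Rφ), meridians are true-scale (h = 1) and the parallel scale is k = cos φ₀ / cos φ.
At 72°: h = 1.000, k = 2.588; principal scales a = 2.588, b = 1.000.
sin(ω/2) = (a − b)/(a + b) = 1.588/3.588 = 0.4426, so ω = 2 arcsin(0.4426) ≈ 52.5°.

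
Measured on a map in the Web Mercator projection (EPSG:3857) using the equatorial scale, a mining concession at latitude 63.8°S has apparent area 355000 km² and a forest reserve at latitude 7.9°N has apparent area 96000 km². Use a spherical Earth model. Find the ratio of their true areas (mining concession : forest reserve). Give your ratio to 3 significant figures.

0.735

Mercator's areal exaggeration is sec²φ; hence true area = (apparent area) · cos²φ.
True area of mining concession: 355000 × cos²(63.8°) = 355000 × 0.1949 = 69200 km².
True area of forest reserve: 96000 × cos²(7.9°) = 96000 × 0.9811 = 94190 km².
Ratio = 69200 / 94190 ≈ 0.735.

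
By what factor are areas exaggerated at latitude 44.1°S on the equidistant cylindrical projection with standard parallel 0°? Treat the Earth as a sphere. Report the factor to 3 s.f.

Plate carrée maps x = Rλ, y = Rφ. The meridian scale is h = 1 and the parallel scale is k = 1/cos φ = sec φ.
Areal scale = h·k = 1 × sec φ; at 44.1°, h = 1.000, k = 1.393, so h·k = 1.393.

1.39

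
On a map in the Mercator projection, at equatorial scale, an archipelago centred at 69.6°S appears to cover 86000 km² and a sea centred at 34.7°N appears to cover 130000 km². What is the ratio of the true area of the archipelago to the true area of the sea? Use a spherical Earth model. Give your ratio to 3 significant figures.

0.119

Mercator's areal exaggeration is sec²φ; hence true area = (apparent area) · cos²φ.
True area of archipelago: 86000 × cos²(69.6°) = 86000 × 0.1215 = 10450 km².
True area of sea: 130000 × cos²(34.7°) = 130000 × 0.6759 = 87870 km².
Ratio = 10450 / 87870 ≈ 0.119.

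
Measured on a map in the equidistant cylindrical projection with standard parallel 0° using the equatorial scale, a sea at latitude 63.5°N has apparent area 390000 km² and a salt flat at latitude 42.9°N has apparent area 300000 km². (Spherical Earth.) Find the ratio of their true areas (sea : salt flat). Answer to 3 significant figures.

0.792

On the plate carrée, areal scale = h·k = 1 × sec φ, so true area = apparent × cos φ.
True area of sea: 390000 × cos(63.5°) = 390000 × 0.4462 = 174000 km².
True area of salt flat: 300000 × cos(42.9°) = 300000 × 0.7325 = 219800 km².
Ratio = 174000 / 219800 ≈ 0.792.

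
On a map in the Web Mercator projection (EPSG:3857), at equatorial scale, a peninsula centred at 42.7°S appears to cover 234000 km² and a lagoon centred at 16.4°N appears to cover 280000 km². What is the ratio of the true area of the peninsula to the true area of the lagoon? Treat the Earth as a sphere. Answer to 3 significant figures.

0.490

Mercator's areal exaggeration is sec²φ; hence true area = (apparent area) · cos²φ.
True area of peninsula: 234000 × cos²(42.7°) = 234000 × 0.5401 = 126400 km².
True area of lagoon: 280000 × cos²(16.4°) = 280000 × 0.9203 = 257700 km².
Ratio = 126400 / 257700 ≈ 0.490.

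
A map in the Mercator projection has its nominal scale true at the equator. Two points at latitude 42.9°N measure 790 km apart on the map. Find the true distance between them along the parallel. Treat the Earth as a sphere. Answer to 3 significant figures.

The Mercator projection is conformal; its linear scale factor is the same in every direction and equals sec φ = 1/cos φ.
Along the parallel at 42.9°, map distances are exaggerated by k = sec 42.9° = 1.365.
True distance = 790 / 1.365 = 790 × cos 42.9° ≈ 579 km.

579 km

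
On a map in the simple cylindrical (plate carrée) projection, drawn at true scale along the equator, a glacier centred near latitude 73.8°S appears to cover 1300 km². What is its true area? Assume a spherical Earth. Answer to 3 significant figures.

In the plate carrée (x = Rλ, y = Rφ), meridians are true-scale (h = 1) and parallels are stretched by k = sec φ.
Areal scale = h·k = 1 × sec φ; at 73.8°, h = 1.000, k = 3.584, so h·k = 3.584.
True area = apparent / (areal scale) = 1300 / 3.584 ≈ 363 km².

363 km²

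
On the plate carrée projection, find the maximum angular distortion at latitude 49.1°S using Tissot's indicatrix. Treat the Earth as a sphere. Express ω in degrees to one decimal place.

For the equirectangular projection with φ₀ = 0 (plate carrée), h = 1 along meridians and k = sec φ along parallels.
At 49.1°: h = 1.000, k = 1.527; principal scales a = 1.527, b = 1.000.
sin(ω/2) = (a − b)/(a + b) = 0.5273/2.527 = 0.2086, so ω = 2 arcsin(0.2086) ≈ 24.1°.

24.1°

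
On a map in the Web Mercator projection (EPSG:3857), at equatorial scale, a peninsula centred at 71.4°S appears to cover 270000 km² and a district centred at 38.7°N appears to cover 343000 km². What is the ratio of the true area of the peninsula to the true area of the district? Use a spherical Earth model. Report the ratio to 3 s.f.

Mercator's areal exaggeration is sec²φ; hence true area = (apparent area) · cos²φ.
True area of peninsula: 270000 × cos²(71.4°) = 270000 × 0.1017 = 27470 km².
True area of district: 343000 × cos²(38.7°) = 343000 × 0.6091 = 208900 km².
Ratio = 27470 / 208900 ≈ 0.131.

0.131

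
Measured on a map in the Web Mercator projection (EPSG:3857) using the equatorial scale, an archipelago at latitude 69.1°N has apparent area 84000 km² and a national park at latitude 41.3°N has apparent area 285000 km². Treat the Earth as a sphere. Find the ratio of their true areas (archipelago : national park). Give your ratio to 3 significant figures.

Since Mercator area scale is 1/cos²φ, the true area equals the apparent area multiplied by cos²φ.
True area of archipelago: 84000 × cos²(69.1°) = 84000 × 0.1273 = 10690 km².
True area of national park: 285000 × cos²(41.3°) = 285000 × 0.5644 = 160900 km².
Ratio = 10690 / 160900 ≈ 0.0665.

0.0665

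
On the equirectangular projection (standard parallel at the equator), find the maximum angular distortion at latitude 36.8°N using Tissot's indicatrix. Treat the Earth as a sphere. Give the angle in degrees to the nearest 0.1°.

12.7°

For the equirectangular projection with φ₀ = 0 (plate carrée), h = 1 along meridians and k = sec φ along parallels.
At 36.8°: h = 1.000, k = 1.249; principal scales a = 1.249, b = 1.000.
sin(ω/2) = (a − b)/(a + b) = 0.2489/2.249 = 0.1107, so ω = 2 arcsin(0.1107) ≈ 12.7°.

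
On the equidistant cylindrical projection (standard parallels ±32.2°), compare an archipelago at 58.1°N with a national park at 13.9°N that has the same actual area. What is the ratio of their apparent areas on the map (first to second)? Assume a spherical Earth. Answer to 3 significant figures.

The equidistant cylindrical projection with φ₀ = 32.2° has h = 1 (meridians true) and k = cos φ₀ / cos φ along parallels.
Areal scale at 58.1°: h·k = 1.000 × 1.601 = 1.601.
Areal scale at 13.9°: h·k = 1.000 × 0.8717 = 0.8717.
Ratio = 1.601/0.8717 ≈ 1.84.

1.84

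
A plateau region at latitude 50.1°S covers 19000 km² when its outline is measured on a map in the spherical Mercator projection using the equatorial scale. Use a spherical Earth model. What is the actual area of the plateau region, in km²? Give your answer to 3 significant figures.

7820 km²

The Mercator projection is conformal; its linear scale factor is the same in every direction and equals sec φ = 1/cos φ.
Areal scale = k² = sec²φ = 1/cos²(50.1°) = 1/0.6414² = 2.430.
True area = apparent / (areal scale) = 19000 / 2.430 ≈ 7820 km².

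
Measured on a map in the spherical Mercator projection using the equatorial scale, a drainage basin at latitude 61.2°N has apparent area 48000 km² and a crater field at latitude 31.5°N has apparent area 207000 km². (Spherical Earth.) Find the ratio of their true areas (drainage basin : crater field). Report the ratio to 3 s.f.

On Mercator the areal scale is sec²φ, so true area = apparent × cos²φ.
True area of drainage basin: 48000 × cos²(61.2°) = 48000 × 0.2321 = 11140 km².
True area of crater field: 207000 × cos²(31.5°) = 207000 × 0.7270 = 150500 km².
Ratio = 11140 / 150500 ≈ 0.0740.

0.0740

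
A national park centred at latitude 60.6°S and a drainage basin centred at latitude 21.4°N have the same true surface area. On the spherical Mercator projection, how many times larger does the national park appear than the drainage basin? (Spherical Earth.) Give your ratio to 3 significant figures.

3.60

Mercator is conformal with k = sec φ, so areal scale = k² = sec²φ.
At 60.6°: sec²(60.6°) = 1/0.4909² = 4.150.
At 21.4°: sec²(21.4°) = 1/0.9311² = 1.154.
Ratio = 4.150/1.154 = cos²(21.4°)/cos²(60.6°) ≈ 3.60.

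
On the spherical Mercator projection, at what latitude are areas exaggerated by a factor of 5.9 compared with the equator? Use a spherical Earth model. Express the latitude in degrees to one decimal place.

Mercator areal scale is sec²φ.
sec²φ = 5.9  ⇒  cos²φ = 0.1695  ⇒  cos φ = 0.4117.
φ = arccos(0.4117) ≈ 65.7°.

65.7°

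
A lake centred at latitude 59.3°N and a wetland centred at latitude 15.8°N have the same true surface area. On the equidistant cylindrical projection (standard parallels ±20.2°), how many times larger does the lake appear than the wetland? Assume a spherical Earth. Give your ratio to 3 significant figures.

The equidistant cylindrical projection with φ₀ = 20.2° has h = 1 (meridians true) and k = cos φ₀ / cos φ along parallels.
Areal scale at 59.3°: h·k = 1.000 × 1.838 = 1.838.
Areal scale at 15.8°: h·k = 1.000 × 0.9753 = 0.9753.
Ratio = 1.838/0.9753 ≈ 1.88.

1.88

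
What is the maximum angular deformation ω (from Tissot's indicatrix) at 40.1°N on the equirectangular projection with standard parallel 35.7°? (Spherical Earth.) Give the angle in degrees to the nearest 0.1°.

3.4°

With standard parallel φ₀ = 35.7°, the equirectangular projection gives x = Rλ cos φ₀, y = Rφ, so h = 1 and k = cos 35.7° / cos φ.
At 40.1°: h = 1.000, k = 1.062; principal scales a = 1.062, b = 1.000.
sin(ω/2) = (a − b)/(a + b) = 0.06166/2.062 = 0.02991, so ω = 2 arcsin(0.02991) ≈ 3.4°.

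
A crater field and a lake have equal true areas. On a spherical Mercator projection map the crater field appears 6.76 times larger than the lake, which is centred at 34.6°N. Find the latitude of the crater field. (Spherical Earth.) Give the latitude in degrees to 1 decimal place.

71.5°

Mercator areal scale is sec²φ, so apparent-area ratio = sec²φ₁ / sec²φ₂ = cos²φ₂ / cos²φ₁.
cos²φ₂ / cos²φ₁ = 6.76  ⇒  cos φ₁ = cos 34.6° / √6.76 = 0.8231/2.600 = 0.3166.
φ₁ = arccos(0.3166) ≈ 71.5°.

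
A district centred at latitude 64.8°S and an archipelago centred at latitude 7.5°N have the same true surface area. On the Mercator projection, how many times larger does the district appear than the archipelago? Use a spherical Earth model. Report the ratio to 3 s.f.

On Mercator, area is exaggerated by sec²φ = 1/cos²φ.
At 64.8°: sec²(64.8°) = 1/0.4258² = 5.516.
At 7.5°: sec²(7.5°) = 1/0.9914² = 1.017.
Ratio = 5.516/1.017 = cos²(7.5°)/cos²(64.8°) ≈ 5.42.

5.42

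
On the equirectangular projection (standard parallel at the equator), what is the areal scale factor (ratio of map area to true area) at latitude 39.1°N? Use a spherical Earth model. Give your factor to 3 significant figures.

In the plate carrée (x = Rλ, y = Rφ), meridians are true-scale (h = 1) and parallels are stretched by k = sec φ.
Areal scale = h·k = 1 × sec φ; at 39.1°, h = 1.000, k = 1.289, so h·k = 1.289.

1.29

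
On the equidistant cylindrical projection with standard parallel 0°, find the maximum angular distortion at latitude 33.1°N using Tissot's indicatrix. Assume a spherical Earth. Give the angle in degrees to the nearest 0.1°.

10.1°

Plate carrée maps x = Rλ, y = Rφ. The meridian scale is h = 1 and the parallel scale is k = 1/cos φ = sec φ.
At 33.1°: h = 1.000, k = 1.194; principal scales a = 1.194, b = 1.000.
sin(ω/2) = (a − b)/(a + b) = 0.1937/2.194 = 0.08831, so ω = 2 arcsin(0.08831) ≈ 10.1°.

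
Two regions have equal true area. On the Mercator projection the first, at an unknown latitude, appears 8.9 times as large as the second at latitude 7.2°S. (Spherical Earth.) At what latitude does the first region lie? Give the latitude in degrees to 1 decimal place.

Mercator areal scale is sec²φ, so apparent-area ratio = sec²φ₁ / sec²φ₂ = cos²φ₂ / cos²φ₁.
cos²φ₂ / cos²φ₁ = 8.9  ⇒  cos φ₁ = cos 7.2° / √8.9 = 0.9921/2.983 = 0.3326.
φ₁ = arccos(0.3326) ≈ 70.6°.

70.6°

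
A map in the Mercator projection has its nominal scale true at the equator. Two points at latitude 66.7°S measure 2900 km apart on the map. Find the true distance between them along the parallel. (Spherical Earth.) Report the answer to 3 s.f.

1150 km

Mercator is conformal, so the point scale is isotropic: h = k = sec φ = 1/cos φ.
Along the parallel at 66.7°, map distances are exaggerated by k = sec 66.7° = 2.528.
True distance = 2900 / 2.528 = 2900 × cos 66.7° ≈ 1150 km.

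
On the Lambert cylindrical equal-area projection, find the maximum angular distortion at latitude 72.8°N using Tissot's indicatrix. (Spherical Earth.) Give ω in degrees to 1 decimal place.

114.1°

The Lambert cylindrical equal-area projection is the cylindrical equal-area projection with its standard parallel at the equator (φ₀ = 0). For cylindrical equal-area with standard parallel φ₀, h = cos φ / cos φ₀ and k = cos φ₀ / cos φ, so h·k = 1.
At 72.8°: h = 0.2957, k = 3.382; principal scales a = 3.382, b = 0.2957.
sin(ω/2) = (a − b)/(a + b) = 3.086/3.677 = 0.8392, so ω = 2 arcsin(0.8392) ≈ 114.1°.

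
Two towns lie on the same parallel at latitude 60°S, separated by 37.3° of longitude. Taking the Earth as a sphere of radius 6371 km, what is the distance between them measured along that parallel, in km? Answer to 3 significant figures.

2070 km

Arc length along a parallel = R cos φ · Δλ (with Δλ in radians).
= 6371 × cos 60° × (37.3° × π/180) = 6371 × 0.5000 × 0.6510 ≈ 2070 km.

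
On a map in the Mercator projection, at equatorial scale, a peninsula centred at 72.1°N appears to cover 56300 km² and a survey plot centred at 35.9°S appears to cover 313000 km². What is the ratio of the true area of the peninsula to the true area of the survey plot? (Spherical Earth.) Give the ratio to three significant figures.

Since Mercator area scale is 1/cos²φ, the true area equals the apparent area multiplied by cos²φ.
True area of peninsula: 56300 × cos²(72.1°) = 56300 × 0.09447 = 5319 km².
True area of survey plot: 313000 × cos²(35.9°) = 313000 × 0.6562 = 205400 km².
Ratio = 5319 / 205400 ≈ 0.0259.

0.0259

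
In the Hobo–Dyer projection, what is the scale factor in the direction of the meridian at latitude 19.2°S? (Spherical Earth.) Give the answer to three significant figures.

Hobo–Dyer is a cylindrical equal-area projection with standard parallels at ±37.5°. For cylindrical equal-area with standard parallel φ₀, h = cos φ / cos φ₀ and k = cos φ₀ / cos φ, so h·k = 1.
h = cos 19.2° / cos 37.5° = 0.9444/0.7934 = 1.190.

1.19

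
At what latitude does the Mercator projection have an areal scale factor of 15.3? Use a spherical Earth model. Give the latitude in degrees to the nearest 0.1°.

75.2°

Mercator areal scale is sec²φ.
sec²φ = 15.3  ⇒  cos²φ = 0.06536  ⇒  cos φ = 0.2557.
φ = arccos(0.2557) ≈ 75.2°.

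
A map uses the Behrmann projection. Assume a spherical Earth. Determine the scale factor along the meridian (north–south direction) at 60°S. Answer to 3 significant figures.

0.577

The Behrmann projection is cylindrical equal-area with φ₀ = 30°. Cylindrical equal-area (φ₀ = 30°): h = cos φ / cos 30° along meridians, k = cos 30° / cos φ along parallels; h·k = 1.
h = cos 60° / cos 30° = 0.5000/0.8660 = 0.5774.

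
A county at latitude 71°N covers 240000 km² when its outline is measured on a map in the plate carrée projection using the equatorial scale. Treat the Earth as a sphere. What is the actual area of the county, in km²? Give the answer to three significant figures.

In the plate carrée (x = Rλ, y = Rφ), meridians are true-scale (h = 1) and parallels are stretched by k = sec φ.
Areal scale = h·k = 1 × sec φ; at 71°, h = 1.000, k = 3.072, so h·k = 3.072.
True area = apparent / (areal scale) = 240000 / 3.072 ≈ 78100 km².

78100 km²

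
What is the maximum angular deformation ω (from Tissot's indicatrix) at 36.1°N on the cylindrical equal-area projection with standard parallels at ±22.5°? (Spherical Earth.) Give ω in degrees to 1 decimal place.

For cylindrical equal-area with standard parallel φ₀, h = cos φ / cos φ₀ and k = cos φ₀ / cos φ, so h·k = 1.
At 36.1°: h = 0.8746, k = 1.143; principal scales a = 1.143, b = 0.8746.
sin(ω/2) = (a − b)/(a + b) = 0.2689/2.018 = 0.1332, so ω = 2 arcsin(0.1332) ≈ 15.3°.

15.3°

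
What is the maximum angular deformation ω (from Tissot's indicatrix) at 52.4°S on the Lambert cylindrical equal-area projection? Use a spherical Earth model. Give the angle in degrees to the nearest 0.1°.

The Lambert cylindrical equal-area projection is the cylindrical equal-area projection with its standard parallel at the equator (φ₀ = 0). Cylindrical equal-area (φ₀ = 0°): h = cos φ / cos 0° along meridians, k = cos 0° / cos φ along parallels; h·k = 1.
At 52.4°: h = 0.6101, k = 1.639; principal scales a = 1.639, b = 0.6101.
sin(ω/2) = (a − b)/(a + b) = 1.029/2.249 = 0.4574, so ω = 2 arcsin(0.4574) ≈ 54.4°.

54.4°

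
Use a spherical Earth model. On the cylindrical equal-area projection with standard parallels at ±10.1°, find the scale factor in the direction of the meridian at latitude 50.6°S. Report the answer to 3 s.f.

Cylindrical equal-area (φ₀ = 10.1°): h = cos φ / cos 10.1° along meridians, k = cos 10.1° / cos φ along parallels; h·k = 1.
h = cos 50.6° / cos 10.1° = 0.6347/0.9845 = 0.6447.

0.645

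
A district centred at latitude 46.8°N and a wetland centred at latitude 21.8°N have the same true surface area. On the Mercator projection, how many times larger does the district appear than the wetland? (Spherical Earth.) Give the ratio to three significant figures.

Mercator areal scale is sec²φ.
At 46.8°: sec²(46.8°) = 1/0.6845² = 2.134.
At 21.8°: sec²(21.8°) = 1/0.9285² = 1.160.
Ratio = 2.134/1.160 = cos²(21.8°)/cos²(46.8°) ≈ 1.84.

1.84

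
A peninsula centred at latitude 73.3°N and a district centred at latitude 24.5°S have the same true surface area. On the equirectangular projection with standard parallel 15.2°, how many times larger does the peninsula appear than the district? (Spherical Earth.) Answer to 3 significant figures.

The equidistant cylindrical projection with φ₀ = 15.2° has h = 1 (meridians true) and k = cos φ₀ / cos φ along parallels.
Areal scale at 73.3°: h·k = 1.000 × 3.358 = 3.358.
Areal scale at 24.5°: h·k = 1.000 × 1.061 = 1.061.
Ratio = 3.358/1.061 ≈ 3.17.

3.17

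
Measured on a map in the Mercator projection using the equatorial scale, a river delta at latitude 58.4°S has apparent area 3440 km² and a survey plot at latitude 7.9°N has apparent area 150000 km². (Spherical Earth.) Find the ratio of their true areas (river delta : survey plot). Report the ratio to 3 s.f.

Mercator's areal exaggeration is sec²φ; hence true area = (apparent area) · cos²φ.
True area of river delta: 3440 × cos²(58.4°) = 3440 × 0.2746 = 944.5 km².
True area of survey plot: 150000 × cos²(7.9°) = 150000 × 0.9811 = 147200 km².
Ratio = 944.5 / 147200 ≈ 0.00642.

0.00642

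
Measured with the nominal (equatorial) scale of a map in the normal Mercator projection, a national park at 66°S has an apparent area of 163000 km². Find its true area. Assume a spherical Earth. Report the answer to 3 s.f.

Mercator is conformal, so the point scale is isotropic: h = k = sec φ = 1/cos φ.
Areal scale = k² = sec²φ = 1/cos²(66°) = 1/0.4067² = 6.045.
True area = apparent / (areal scale) = 163000 / 6.045 ≈ 27000 km².

27000 km²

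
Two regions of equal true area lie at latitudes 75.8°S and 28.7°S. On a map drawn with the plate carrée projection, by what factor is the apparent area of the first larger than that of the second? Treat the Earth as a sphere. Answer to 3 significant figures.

In the plate carrée (x = Rλ, y = Rφ), meridians are true-scale (h = 1) and parallels are stretched by k = sec φ.
Areal scale at 75.8°: h·k = 1.000 × 4.077 = 4.077.
Areal scale at 28.7°: h·k = 1.000 × 1.140 = 1.140.
Ratio = 4.077/1.140 ≈ 3.58.

3.58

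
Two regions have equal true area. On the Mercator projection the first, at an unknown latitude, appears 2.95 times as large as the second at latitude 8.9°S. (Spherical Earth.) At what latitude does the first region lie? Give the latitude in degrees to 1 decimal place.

For equal true areas on Mercator, apparent areas scale as sec²φ, so the ratio is cos²φ₂ / cos²φ₁.
cos²φ₂ / cos²φ₁ = 2.95  ⇒  cos φ₁ = cos 8.9° / √2.95 = 0.9880/1.718 = 0.5752.
φ₁ = arccos(0.5752) ≈ 54.9°.

54.9°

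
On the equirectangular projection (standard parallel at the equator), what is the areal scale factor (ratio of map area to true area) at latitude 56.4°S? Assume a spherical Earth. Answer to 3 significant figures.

1.81

In the plate carrée (x = Rλ, y = Rφ), meridians are true-scale (h = 1) and parallels are stretched by k = sec φ.
Areal scale = h·k = 1 × sec φ; at 56.4°, h = 1.000, k = 1.807, so h·k = 1.807.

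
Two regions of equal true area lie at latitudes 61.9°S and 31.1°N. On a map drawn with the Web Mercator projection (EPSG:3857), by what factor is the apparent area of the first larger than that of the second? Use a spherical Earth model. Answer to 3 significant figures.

3.30

Mercator is conformal with k = sec φ, so areal scale = k² = sec²φ.
At 61.9°: sec²(61.9°) = 1/0.4710² = 4.508.
At 31.1°: sec²(31.1°) = 1/0.8563² = 1.364.
Ratio = 4.508/1.364 = cos²(31.1°)/cos²(61.9°) ≈ 3.30.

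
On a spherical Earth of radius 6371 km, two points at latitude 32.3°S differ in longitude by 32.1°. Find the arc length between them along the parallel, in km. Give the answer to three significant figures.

Arc length along a parallel = R cos φ · Δλ (with Δλ in radians).
= 6371 × cos 32.3° × (32.1° × π/180) = 6371 × 0.8453 × 0.5603 ≈ 3020 km.

3020 km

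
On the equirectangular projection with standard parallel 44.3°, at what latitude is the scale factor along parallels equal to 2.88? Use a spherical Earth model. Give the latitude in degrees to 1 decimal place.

In the equirectangular projection with standard parallel φ₀ = 44.3° (x = Rλ cos φ₀, y = Rφ), meridians are true-scale (h = 1) and the parallel scale is k = cos φ₀ / cos φ.
k = cos φ₀ / cos φ = 2.88  ⇒  cos φ = cos 44.3° / 2.88 = 0.2485.
φ = arccos(0.2485) ≈ 75.6°.

75.6°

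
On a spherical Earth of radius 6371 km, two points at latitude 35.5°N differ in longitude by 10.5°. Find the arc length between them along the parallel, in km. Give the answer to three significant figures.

951 km

Arc length along a parallel = R cos φ · Δλ (with Δλ in radians).
= 6371 × cos 35.5° × (10.5° × π/180) = 6371 × 0.8141 × 0.1833 ≈ 951 km.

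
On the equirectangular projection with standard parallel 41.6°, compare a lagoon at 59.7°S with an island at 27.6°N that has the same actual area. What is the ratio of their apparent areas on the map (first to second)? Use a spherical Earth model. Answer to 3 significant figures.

1.76

The equidistant cylindrical projection with φ₀ = 41.6° has h = 1 (meridians true) and k = cos φ₀ / cos φ along parallels.
Areal scale at 59.7°: h·k = 1.000 × 1.482 = 1.482.
Areal scale at 27.6°: h·k = 1.000 × 0.8438 = 0.8438.
Ratio = 1.482/0.8438 ≈ 1.76.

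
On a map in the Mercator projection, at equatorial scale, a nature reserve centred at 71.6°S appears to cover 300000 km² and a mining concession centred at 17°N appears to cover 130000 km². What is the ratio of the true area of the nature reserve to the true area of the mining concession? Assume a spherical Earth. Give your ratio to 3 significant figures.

0.251

Since Mercator area scale is 1/cos²φ, the true area equals the apparent area multiplied by cos²φ.
True area of nature reserve: 300000 × cos²(71.6°) = 300000 × 0.09963 = 29890 km².
True area of mining concession: 130000 × cos²(17°) = 130000 × 0.9145 = 118900 km².
Ratio = 29890 / 118900 ≈ 0.251.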